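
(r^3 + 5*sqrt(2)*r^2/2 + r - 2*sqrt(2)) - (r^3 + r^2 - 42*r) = -r^2 + 5*sqrt(2)*r^2/2 + 43*r - 2*sqrt(2)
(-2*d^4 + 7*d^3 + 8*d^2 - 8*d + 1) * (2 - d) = 2*d^5 - 11*d^4 + 6*d^3 + 24*d^2 - 17*d + 2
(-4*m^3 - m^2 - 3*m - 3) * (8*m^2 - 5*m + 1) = -32*m^5 + 12*m^4 - 23*m^3 - 10*m^2 + 12*m - 3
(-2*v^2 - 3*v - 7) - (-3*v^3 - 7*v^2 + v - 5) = 3*v^3 + 5*v^2 - 4*v - 2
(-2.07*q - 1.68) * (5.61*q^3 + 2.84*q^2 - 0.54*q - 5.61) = -11.6127*q^4 - 15.3036*q^3 - 3.6534*q^2 + 12.5199*q + 9.4248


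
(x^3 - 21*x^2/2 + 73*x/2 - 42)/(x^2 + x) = (2*x^3 - 21*x^2 + 73*x - 84)/(2*x*(x + 1))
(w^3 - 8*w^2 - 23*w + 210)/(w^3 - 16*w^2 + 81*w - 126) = (w + 5)/(w - 3)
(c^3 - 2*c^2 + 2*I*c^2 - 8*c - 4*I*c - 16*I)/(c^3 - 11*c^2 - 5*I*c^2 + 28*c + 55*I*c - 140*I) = (c^2 + 2*c*(1 + I) + 4*I)/(c^2 - c*(7 + 5*I) + 35*I)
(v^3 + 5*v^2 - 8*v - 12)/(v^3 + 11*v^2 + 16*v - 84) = (v + 1)/(v + 7)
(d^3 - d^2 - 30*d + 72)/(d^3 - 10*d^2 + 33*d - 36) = (d + 6)/(d - 3)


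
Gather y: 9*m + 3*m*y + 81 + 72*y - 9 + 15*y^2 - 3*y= 9*m + 15*y^2 + y*(3*m + 69) + 72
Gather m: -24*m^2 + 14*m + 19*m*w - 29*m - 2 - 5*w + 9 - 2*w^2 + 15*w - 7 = -24*m^2 + m*(19*w - 15) - 2*w^2 + 10*w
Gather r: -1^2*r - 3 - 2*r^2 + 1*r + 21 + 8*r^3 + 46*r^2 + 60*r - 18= 8*r^3 + 44*r^2 + 60*r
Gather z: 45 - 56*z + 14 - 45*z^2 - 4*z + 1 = -45*z^2 - 60*z + 60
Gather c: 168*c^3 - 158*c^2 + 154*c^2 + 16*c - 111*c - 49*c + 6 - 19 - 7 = 168*c^3 - 4*c^2 - 144*c - 20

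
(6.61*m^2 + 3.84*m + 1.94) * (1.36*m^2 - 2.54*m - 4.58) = 8.9896*m^4 - 11.567*m^3 - 37.389*m^2 - 22.5148*m - 8.8852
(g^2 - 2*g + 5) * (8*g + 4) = 8*g^3 - 12*g^2 + 32*g + 20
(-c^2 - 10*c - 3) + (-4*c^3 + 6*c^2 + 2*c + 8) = -4*c^3 + 5*c^2 - 8*c + 5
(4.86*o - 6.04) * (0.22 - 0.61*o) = -2.9646*o^2 + 4.7536*o - 1.3288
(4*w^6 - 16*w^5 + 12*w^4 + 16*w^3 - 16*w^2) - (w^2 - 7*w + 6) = 4*w^6 - 16*w^5 + 12*w^4 + 16*w^3 - 17*w^2 + 7*w - 6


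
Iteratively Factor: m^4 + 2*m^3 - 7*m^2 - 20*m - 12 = (m + 2)*(m^3 - 7*m - 6) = (m + 2)^2*(m^2 - 2*m - 3) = (m + 1)*(m + 2)^2*(m - 3)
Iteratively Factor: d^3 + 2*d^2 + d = (d + 1)*(d^2 + d) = (d + 1)^2*(d)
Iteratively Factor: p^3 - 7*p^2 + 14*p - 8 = (p - 2)*(p^2 - 5*p + 4) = (p - 2)*(p - 1)*(p - 4)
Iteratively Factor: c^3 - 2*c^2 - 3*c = (c)*(c^2 - 2*c - 3) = c*(c + 1)*(c - 3)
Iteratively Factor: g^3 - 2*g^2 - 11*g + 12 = (g - 4)*(g^2 + 2*g - 3) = (g - 4)*(g + 3)*(g - 1)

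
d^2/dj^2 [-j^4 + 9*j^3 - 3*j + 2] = 6*j*(9 - 2*j)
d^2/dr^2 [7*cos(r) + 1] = -7*cos(r)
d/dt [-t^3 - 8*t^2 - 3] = t*(-3*t - 16)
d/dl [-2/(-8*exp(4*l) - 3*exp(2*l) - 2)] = (-64*exp(2*l) - 12)*exp(2*l)/(8*exp(4*l) + 3*exp(2*l) + 2)^2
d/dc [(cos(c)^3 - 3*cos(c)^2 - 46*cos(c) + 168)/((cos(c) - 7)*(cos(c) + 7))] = (sin(c)^2 + 14*cos(c) - 47)*sin(c)/(cos(c) - 7)^2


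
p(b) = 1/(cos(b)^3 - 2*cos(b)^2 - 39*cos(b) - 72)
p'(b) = (3*sin(b)*cos(b)^2 - 4*sin(b)*cos(b) - 39*sin(b))/(cos(b)^3 - 2*cos(b)^2 - 39*cos(b) - 72)^2 = (3*cos(b) - 13)*sin(b)/((cos(b) - 8)^2*(cos(b) + 3)^3)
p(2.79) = -0.03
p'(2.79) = -0.01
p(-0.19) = -0.01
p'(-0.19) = 0.00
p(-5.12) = -0.01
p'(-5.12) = -0.00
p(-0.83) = -0.01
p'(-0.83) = 0.00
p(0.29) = -0.01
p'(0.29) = -0.00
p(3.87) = -0.02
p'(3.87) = 0.01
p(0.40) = -0.01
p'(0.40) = -0.00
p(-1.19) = -0.01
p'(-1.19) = 0.00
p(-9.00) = -0.03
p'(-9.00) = 0.01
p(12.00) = -0.00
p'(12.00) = 0.00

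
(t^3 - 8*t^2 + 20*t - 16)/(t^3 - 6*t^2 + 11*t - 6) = (t^2 - 6*t + 8)/(t^2 - 4*t + 3)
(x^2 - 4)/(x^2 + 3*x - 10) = (x + 2)/(x + 5)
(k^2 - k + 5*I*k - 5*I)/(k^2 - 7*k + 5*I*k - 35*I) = (k - 1)/(k - 7)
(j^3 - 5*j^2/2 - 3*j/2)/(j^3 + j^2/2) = (j - 3)/j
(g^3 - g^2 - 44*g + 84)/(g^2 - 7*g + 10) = (g^2 + g - 42)/(g - 5)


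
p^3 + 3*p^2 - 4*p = p*(p - 1)*(p + 4)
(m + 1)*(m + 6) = m^2 + 7*m + 6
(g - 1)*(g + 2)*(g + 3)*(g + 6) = g^4 + 10*g^3 + 25*g^2 - 36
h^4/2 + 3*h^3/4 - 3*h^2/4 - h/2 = h*(h/2 + 1)*(h - 1)*(h + 1/2)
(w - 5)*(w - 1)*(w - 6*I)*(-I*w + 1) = -I*w^4 - 5*w^3 + 6*I*w^3 + 30*w^2 - 11*I*w^2 - 25*w + 36*I*w - 30*I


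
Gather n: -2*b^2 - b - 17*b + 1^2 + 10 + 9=-2*b^2 - 18*b + 20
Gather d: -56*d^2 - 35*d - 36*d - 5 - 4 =-56*d^2 - 71*d - 9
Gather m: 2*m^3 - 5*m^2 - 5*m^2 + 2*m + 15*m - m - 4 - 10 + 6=2*m^3 - 10*m^2 + 16*m - 8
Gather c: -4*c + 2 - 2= -4*c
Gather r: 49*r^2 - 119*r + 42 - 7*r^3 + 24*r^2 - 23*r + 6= -7*r^3 + 73*r^2 - 142*r + 48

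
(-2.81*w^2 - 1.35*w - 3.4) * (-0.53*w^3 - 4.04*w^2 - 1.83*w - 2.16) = 1.4893*w^5 + 12.0679*w^4 + 12.3983*w^3 + 22.2761*w^2 + 9.138*w + 7.344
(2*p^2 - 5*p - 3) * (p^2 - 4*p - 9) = 2*p^4 - 13*p^3 - p^2 + 57*p + 27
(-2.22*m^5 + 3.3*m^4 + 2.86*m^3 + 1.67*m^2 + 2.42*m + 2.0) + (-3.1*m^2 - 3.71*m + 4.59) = -2.22*m^5 + 3.3*m^4 + 2.86*m^3 - 1.43*m^2 - 1.29*m + 6.59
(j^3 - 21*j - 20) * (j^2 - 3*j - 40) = j^5 - 3*j^4 - 61*j^3 + 43*j^2 + 900*j + 800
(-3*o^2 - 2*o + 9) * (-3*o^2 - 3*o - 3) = 9*o^4 + 15*o^3 - 12*o^2 - 21*o - 27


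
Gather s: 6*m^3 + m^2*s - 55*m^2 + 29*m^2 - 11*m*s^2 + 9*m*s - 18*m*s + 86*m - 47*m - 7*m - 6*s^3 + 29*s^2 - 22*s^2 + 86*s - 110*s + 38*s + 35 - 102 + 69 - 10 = 6*m^3 - 26*m^2 + 32*m - 6*s^3 + s^2*(7 - 11*m) + s*(m^2 - 9*m + 14) - 8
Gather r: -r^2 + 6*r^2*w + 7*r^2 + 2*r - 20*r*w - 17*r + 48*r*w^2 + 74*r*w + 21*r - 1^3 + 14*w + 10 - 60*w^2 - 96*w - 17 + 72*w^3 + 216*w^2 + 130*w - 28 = r^2*(6*w + 6) + r*(48*w^2 + 54*w + 6) + 72*w^3 + 156*w^2 + 48*w - 36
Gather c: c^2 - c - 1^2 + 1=c^2 - c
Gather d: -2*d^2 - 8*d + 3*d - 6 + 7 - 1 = -2*d^2 - 5*d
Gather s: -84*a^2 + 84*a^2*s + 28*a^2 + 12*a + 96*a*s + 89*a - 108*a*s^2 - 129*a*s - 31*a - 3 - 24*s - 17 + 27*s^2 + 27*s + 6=-56*a^2 + 70*a + s^2*(27 - 108*a) + s*(84*a^2 - 33*a + 3) - 14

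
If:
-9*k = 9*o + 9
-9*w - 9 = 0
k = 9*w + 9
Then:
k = 0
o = -1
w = -1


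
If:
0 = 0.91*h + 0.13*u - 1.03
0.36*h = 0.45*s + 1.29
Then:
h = 1.13186813186813 - 0.142857142857143*u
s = -0.114285714285714*u - 1.96117216117216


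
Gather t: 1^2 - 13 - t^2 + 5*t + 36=-t^2 + 5*t + 24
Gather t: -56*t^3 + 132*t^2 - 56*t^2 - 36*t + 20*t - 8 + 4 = -56*t^3 + 76*t^2 - 16*t - 4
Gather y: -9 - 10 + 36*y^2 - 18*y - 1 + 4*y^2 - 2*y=40*y^2 - 20*y - 20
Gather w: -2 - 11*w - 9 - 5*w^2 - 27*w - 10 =-5*w^2 - 38*w - 21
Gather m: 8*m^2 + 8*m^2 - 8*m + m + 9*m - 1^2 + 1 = 16*m^2 + 2*m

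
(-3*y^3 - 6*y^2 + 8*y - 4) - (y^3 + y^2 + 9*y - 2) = -4*y^3 - 7*y^2 - y - 2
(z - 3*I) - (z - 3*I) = 0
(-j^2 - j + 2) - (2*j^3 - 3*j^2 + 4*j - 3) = -2*j^3 + 2*j^2 - 5*j + 5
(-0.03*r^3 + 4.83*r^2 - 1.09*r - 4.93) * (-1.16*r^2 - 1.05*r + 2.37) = 0.0348*r^5 - 5.5713*r^4 - 3.8782*r^3 + 18.3104*r^2 + 2.5932*r - 11.6841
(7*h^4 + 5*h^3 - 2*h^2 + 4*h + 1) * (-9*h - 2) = -63*h^5 - 59*h^4 + 8*h^3 - 32*h^2 - 17*h - 2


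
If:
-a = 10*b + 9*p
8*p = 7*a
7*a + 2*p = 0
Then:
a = 0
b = 0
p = 0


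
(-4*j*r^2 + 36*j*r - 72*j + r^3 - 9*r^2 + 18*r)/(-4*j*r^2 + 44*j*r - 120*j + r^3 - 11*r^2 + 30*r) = (r - 3)/(r - 5)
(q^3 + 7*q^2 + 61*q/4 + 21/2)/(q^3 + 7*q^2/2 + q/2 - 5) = (4*q^2 + 20*q + 21)/(2*(2*q^2 + 3*q - 5))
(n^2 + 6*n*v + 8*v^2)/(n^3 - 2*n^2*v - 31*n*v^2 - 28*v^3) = (-n - 2*v)/(-n^2 + 6*n*v + 7*v^2)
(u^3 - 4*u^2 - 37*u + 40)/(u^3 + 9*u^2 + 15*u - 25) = (u - 8)/(u + 5)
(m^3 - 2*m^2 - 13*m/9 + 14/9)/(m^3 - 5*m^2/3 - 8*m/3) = (9*m^2 - 27*m + 14)/(3*m*(3*m - 8))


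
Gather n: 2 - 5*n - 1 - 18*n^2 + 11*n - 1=-18*n^2 + 6*n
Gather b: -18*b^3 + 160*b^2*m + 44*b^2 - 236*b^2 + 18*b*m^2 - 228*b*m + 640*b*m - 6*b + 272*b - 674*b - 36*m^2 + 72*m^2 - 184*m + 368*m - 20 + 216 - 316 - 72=-18*b^3 + b^2*(160*m - 192) + b*(18*m^2 + 412*m - 408) + 36*m^2 + 184*m - 192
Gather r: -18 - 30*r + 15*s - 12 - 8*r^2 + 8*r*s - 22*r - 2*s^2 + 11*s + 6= -8*r^2 + r*(8*s - 52) - 2*s^2 + 26*s - 24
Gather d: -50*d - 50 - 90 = -50*d - 140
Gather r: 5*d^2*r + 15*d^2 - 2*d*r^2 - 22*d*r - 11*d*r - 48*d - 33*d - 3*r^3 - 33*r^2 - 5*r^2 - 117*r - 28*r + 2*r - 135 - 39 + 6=15*d^2 - 81*d - 3*r^3 + r^2*(-2*d - 38) + r*(5*d^2 - 33*d - 143) - 168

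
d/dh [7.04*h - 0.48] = 7.04000000000000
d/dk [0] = 0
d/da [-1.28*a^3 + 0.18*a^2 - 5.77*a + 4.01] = -3.84*a^2 + 0.36*a - 5.77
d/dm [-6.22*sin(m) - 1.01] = -6.22*cos(m)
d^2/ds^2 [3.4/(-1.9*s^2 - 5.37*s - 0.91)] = (24.548*s^2 + 69.3804*s - 3.4*(3.8*s + 5.37)*(7.6*s + 10.74) + 11.7572)/(1.9*s^2 + 5.37*s + 0.91)^3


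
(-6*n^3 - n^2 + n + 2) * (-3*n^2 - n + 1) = 18*n^5 + 9*n^4 - 8*n^3 - 8*n^2 - n + 2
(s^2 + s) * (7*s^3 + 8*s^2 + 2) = 7*s^5 + 15*s^4 + 8*s^3 + 2*s^2 + 2*s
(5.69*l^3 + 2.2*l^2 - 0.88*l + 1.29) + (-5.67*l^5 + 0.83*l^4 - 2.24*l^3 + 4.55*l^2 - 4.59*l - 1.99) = -5.67*l^5 + 0.83*l^4 + 3.45*l^3 + 6.75*l^2 - 5.47*l - 0.7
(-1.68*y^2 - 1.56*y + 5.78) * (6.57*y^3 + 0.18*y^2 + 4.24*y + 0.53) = -11.0376*y^5 - 10.5516*y^4 + 30.5706*y^3 - 6.4644*y^2 + 23.6804*y + 3.0634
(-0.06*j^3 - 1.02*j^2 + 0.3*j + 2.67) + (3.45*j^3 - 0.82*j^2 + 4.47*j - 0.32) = 3.39*j^3 - 1.84*j^2 + 4.77*j + 2.35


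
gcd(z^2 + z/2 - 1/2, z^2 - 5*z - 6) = z + 1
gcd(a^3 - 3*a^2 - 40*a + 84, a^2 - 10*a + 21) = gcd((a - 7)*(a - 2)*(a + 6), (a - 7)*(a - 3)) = a - 7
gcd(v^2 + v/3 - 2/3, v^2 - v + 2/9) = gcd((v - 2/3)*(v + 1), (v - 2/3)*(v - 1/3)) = v - 2/3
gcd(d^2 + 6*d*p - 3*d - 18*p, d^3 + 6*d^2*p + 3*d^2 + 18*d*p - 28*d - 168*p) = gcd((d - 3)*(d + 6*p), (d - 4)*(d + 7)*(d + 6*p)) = d + 6*p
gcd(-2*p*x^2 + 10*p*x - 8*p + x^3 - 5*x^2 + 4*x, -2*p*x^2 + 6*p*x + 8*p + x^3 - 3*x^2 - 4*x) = -2*p*x + 8*p + x^2 - 4*x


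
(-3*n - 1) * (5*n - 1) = -15*n^2 - 2*n + 1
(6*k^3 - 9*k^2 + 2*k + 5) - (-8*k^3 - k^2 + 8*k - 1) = 14*k^3 - 8*k^2 - 6*k + 6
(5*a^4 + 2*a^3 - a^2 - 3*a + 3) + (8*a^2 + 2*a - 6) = 5*a^4 + 2*a^3 + 7*a^2 - a - 3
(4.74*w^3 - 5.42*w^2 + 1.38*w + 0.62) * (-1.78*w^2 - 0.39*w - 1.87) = -8.4372*w^5 + 7.799*w^4 - 9.2064*w^3 + 8.4936*w^2 - 2.8224*w - 1.1594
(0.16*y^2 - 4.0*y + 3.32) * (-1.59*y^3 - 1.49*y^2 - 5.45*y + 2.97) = -0.2544*y^5 + 6.1216*y^4 - 0.1908*y^3 + 17.3284*y^2 - 29.974*y + 9.8604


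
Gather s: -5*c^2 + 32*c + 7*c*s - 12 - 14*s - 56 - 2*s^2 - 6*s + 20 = -5*c^2 + 32*c - 2*s^2 + s*(7*c - 20) - 48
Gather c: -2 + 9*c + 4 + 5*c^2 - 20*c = 5*c^2 - 11*c + 2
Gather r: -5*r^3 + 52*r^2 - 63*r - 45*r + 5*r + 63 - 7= -5*r^3 + 52*r^2 - 103*r + 56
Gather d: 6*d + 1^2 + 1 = 6*d + 2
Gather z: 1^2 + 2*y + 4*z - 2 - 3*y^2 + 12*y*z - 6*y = -3*y^2 - 4*y + z*(12*y + 4) - 1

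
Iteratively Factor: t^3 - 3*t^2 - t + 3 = (t + 1)*(t^2 - 4*t + 3) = (t - 3)*(t + 1)*(t - 1)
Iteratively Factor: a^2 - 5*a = (a)*(a - 5)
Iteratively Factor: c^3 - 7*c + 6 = (c - 2)*(c^2 + 2*c - 3) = (c - 2)*(c - 1)*(c + 3)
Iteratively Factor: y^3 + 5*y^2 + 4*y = (y + 1)*(y^2 + 4*y) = y*(y + 1)*(y + 4)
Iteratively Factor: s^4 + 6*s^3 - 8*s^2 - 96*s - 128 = (s + 4)*(s^3 + 2*s^2 - 16*s - 32) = (s - 4)*(s + 4)*(s^2 + 6*s + 8) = (s - 4)*(s + 2)*(s + 4)*(s + 4)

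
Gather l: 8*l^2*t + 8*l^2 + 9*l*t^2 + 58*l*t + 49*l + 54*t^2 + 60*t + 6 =l^2*(8*t + 8) + l*(9*t^2 + 58*t + 49) + 54*t^2 + 60*t + 6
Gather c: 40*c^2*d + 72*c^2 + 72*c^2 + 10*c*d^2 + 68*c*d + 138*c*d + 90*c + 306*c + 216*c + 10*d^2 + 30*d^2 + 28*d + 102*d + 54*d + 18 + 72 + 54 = c^2*(40*d + 144) + c*(10*d^2 + 206*d + 612) + 40*d^2 + 184*d + 144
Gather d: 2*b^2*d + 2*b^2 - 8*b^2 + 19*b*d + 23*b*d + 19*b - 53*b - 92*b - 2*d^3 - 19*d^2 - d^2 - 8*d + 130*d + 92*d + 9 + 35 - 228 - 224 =-6*b^2 - 126*b - 2*d^3 - 20*d^2 + d*(2*b^2 + 42*b + 214) - 408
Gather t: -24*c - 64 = -24*c - 64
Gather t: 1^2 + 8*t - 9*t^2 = -9*t^2 + 8*t + 1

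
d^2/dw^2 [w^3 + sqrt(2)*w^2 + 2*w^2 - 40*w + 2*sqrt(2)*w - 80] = 6*w + 2*sqrt(2) + 4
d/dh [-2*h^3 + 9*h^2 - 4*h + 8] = -6*h^2 + 18*h - 4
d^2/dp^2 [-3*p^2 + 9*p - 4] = -6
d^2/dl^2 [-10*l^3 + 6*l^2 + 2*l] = 12 - 60*l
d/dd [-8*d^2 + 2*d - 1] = 2 - 16*d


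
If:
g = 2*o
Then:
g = 2*o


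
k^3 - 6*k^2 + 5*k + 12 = (k - 4)*(k - 3)*(k + 1)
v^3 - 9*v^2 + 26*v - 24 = (v - 4)*(v - 3)*(v - 2)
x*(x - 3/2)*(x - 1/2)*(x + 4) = x^4 + 2*x^3 - 29*x^2/4 + 3*x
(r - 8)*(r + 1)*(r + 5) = r^3 - 2*r^2 - 43*r - 40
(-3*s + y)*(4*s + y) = -12*s^2 + s*y + y^2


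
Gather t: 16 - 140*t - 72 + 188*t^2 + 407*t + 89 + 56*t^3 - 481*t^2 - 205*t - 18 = 56*t^3 - 293*t^2 + 62*t + 15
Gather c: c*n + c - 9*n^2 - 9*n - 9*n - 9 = c*(n + 1) - 9*n^2 - 18*n - 9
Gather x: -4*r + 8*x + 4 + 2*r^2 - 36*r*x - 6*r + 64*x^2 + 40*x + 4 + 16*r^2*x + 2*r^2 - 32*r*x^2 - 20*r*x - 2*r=4*r^2 - 12*r + x^2*(64 - 32*r) + x*(16*r^2 - 56*r + 48) + 8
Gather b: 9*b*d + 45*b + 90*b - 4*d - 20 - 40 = b*(9*d + 135) - 4*d - 60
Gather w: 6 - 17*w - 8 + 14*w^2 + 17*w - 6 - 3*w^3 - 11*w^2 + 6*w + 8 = -3*w^3 + 3*w^2 + 6*w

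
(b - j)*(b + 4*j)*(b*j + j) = b^3*j + 3*b^2*j^2 + b^2*j - 4*b*j^3 + 3*b*j^2 - 4*j^3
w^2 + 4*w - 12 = (w - 2)*(w + 6)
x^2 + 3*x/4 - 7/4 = (x - 1)*(x + 7/4)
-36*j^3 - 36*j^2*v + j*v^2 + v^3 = (-6*j + v)*(j + v)*(6*j + v)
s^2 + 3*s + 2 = (s + 1)*(s + 2)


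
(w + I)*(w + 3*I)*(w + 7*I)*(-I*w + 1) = -I*w^4 + 12*w^3 + 42*I*w^2 - 52*w - 21*I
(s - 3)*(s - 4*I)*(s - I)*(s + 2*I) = s^4 - 3*s^3 - 3*I*s^3 + 6*s^2 + 9*I*s^2 - 18*s - 8*I*s + 24*I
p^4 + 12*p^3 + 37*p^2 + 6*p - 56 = (p - 1)*(p + 2)*(p + 4)*(p + 7)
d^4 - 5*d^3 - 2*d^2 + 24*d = d*(d - 4)*(d - 3)*(d + 2)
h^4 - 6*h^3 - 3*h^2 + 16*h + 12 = (h - 6)*(h - 2)*(h + 1)^2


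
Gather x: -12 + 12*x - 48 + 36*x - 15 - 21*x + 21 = 27*x - 54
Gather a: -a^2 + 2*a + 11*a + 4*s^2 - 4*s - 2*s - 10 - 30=-a^2 + 13*a + 4*s^2 - 6*s - 40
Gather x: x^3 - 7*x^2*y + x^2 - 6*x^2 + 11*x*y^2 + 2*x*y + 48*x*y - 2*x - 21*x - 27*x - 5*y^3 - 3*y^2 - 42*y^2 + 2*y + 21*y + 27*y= x^3 + x^2*(-7*y - 5) + x*(11*y^2 + 50*y - 50) - 5*y^3 - 45*y^2 + 50*y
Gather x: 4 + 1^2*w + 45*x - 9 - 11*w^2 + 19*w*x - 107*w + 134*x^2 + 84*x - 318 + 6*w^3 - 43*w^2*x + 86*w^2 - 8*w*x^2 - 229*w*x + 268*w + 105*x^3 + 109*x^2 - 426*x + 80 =6*w^3 + 75*w^2 + 162*w + 105*x^3 + x^2*(243 - 8*w) + x*(-43*w^2 - 210*w - 297) - 243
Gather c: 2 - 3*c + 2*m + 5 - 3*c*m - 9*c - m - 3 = c*(-3*m - 12) + m + 4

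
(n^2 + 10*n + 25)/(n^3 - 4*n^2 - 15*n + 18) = (n^2 + 10*n + 25)/(n^3 - 4*n^2 - 15*n + 18)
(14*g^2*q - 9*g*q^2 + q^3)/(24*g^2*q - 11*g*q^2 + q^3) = (14*g^2 - 9*g*q + q^2)/(24*g^2 - 11*g*q + q^2)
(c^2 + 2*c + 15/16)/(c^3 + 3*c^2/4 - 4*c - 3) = (c + 5/4)/(c^2 - 4)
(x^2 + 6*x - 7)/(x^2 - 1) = (x + 7)/(x + 1)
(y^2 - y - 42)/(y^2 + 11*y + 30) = (y - 7)/(y + 5)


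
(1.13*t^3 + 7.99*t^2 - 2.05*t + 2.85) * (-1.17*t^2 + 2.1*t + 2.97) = -1.3221*t^5 - 6.9753*t^4 + 22.5336*t^3 + 16.0908*t^2 - 0.103499999999999*t + 8.4645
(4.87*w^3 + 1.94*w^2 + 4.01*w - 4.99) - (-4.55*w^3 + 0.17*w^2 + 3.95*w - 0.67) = 9.42*w^3 + 1.77*w^2 + 0.0599999999999996*w - 4.32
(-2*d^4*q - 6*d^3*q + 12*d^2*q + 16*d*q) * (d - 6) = -2*d^5*q + 6*d^4*q + 48*d^3*q - 56*d^2*q - 96*d*q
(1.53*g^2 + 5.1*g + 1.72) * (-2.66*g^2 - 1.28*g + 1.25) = -4.0698*g^4 - 15.5244*g^3 - 9.1907*g^2 + 4.1734*g + 2.15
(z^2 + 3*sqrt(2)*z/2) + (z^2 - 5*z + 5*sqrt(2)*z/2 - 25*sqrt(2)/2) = 2*z^2 - 5*z + 4*sqrt(2)*z - 25*sqrt(2)/2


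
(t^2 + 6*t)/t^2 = (t + 6)/t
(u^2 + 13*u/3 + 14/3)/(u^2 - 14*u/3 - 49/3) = (u + 2)/(u - 7)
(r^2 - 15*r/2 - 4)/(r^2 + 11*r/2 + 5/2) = (r - 8)/(r + 5)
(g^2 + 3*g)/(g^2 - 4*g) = (g + 3)/(g - 4)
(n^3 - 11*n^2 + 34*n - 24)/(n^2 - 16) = (n^2 - 7*n + 6)/(n + 4)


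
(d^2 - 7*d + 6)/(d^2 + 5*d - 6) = (d - 6)/(d + 6)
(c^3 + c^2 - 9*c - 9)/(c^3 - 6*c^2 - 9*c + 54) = (c + 1)/(c - 6)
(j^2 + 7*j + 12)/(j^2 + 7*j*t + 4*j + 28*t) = (j + 3)/(j + 7*t)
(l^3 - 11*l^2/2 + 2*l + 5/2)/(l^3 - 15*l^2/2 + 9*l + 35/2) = (2*l^2 - l - 1)/(2*l^2 - 5*l - 7)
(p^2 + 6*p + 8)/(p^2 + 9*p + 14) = (p + 4)/(p + 7)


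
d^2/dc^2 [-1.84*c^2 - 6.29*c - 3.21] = -3.68000000000000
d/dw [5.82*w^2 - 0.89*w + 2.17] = 11.64*w - 0.89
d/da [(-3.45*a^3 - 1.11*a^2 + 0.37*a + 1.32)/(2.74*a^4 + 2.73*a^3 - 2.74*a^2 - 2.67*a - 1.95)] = (9.453*a^6 + 6.0828*a^5 + 9.4419*a^4 + 1.9356*a^3 + 13.3492*a^2 + 11.5626*a + 2.8029)/(7.5076*a^8 + 14.9604*a^7 - 7.5623*a^6 - 29.592*a^5 - 17.7566*a^4 + 3.9846*a^3 + 17.8149*a^2 + 10.413*a + 3.8025)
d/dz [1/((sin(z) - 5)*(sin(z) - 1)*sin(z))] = (-3*cos(z) + 12/tan(z) - 5*cos(z)/sin(z)^2)/((sin(z) - 5)^2*(sin(z) - 1)^2)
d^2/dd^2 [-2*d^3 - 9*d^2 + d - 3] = -12*d - 18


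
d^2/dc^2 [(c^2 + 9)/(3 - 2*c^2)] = 126*(-2*c^2 - 1)/(8*c^6 - 36*c^4 + 54*c^2 - 27)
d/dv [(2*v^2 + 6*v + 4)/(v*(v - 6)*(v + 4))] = 2*(-v^4 - 6*v^3 - 24*v^2 + 8*v + 48)/(v^2*(v^4 - 4*v^3 - 44*v^2 + 96*v + 576))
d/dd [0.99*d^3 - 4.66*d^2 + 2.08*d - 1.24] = 2.97*d^2 - 9.32*d + 2.08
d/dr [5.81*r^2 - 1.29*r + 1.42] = 11.62*r - 1.29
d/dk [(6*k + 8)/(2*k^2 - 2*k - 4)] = (3*k^2 - 3*k - (2*k - 1)*(3*k + 4) - 6)/(-k^2 + k + 2)^2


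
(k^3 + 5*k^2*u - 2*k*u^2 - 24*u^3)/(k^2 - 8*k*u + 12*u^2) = (-k^2 - 7*k*u - 12*u^2)/(-k + 6*u)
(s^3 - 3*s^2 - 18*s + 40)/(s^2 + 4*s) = s - 7 + 10/s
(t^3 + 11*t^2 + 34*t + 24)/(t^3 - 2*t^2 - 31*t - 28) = (t + 6)/(t - 7)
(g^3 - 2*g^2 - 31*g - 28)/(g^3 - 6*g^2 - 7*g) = (g + 4)/g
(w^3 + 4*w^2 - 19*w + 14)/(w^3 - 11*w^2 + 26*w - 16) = (w + 7)/(w - 8)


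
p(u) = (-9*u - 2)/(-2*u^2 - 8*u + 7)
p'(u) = (-9*u - 2)*(4*u + 8)/(-2*u^2 - 8*u + 7)^2 - 9/(-2*u^2 - 8*u + 7)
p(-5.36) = -6.10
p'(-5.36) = -9.63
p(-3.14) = 2.12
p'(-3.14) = -1.50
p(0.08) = -0.43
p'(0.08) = -1.98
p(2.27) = 1.04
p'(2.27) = -0.41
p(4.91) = 0.57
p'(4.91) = -0.09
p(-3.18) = 2.18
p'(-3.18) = -1.58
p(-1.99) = 1.06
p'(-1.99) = -0.60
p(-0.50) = 0.24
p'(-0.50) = -0.72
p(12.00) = 0.29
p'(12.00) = -0.02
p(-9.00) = -0.95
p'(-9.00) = -0.21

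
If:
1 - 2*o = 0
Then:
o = 1/2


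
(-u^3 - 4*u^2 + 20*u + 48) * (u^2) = -u^5 - 4*u^4 + 20*u^3 + 48*u^2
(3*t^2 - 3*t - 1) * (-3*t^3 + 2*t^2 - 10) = -9*t^5 + 15*t^4 - 3*t^3 - 32*t^2 + 30*t + 10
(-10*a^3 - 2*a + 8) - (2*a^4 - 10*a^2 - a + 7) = -2*a^4 - 10*a^3 + 10*a^2 - a + 1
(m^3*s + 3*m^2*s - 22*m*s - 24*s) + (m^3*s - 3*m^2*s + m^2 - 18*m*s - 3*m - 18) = 2*m^3*s + m^2 - 40*m*s - 3*m - 24*s - 18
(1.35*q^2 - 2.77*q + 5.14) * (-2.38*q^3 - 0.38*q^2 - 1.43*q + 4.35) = -3.213*q^5 + 6.0796*q^4 - 13.1111*q^3 + 7.8804*q^2 - 19.3997*q + 22.359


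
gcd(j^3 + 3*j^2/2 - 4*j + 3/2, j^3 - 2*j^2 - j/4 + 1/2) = j - 1/2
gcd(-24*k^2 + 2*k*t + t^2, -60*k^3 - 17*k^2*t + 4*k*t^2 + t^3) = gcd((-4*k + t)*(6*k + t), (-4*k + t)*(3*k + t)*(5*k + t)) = -4*k + t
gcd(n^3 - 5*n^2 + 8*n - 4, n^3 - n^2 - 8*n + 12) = n^2 - 4*n + 4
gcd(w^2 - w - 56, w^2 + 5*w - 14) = w + 7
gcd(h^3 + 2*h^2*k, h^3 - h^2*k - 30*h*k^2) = h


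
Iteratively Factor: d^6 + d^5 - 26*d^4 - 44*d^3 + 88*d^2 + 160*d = (d)*(d^5 + d^4 - 26*d^3 - 44*d^2 + 88*d + 160) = d*(d - 5)*(d^4 + 6*d^3 + 4*d^2 - 24*d - 32) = d*(d - 5)*(d + 2)*(d^3 + 4*d^2 - 4*d - 16) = d*(d - 5)*(d - 2)*(d + 2)*(d^2 + 6*d + 8) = d*(d - 5)*(d - 2)*(d + 2)^2*(d + 4)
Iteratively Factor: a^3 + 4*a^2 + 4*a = (a)*(a^2 + 4*a + 4) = a*(a + 2)*(a + 2)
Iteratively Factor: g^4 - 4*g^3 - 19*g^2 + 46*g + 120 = (g - 5)*(g^3 + g^2 - 14*g - 24) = (g - 5)*(g + 2)*(g^2 - g - 12) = (g - 5)*(g - 4)*(g + 2)*(g + 3)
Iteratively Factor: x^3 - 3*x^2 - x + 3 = (x - 3)*(x^2 - 1) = (x - 3)*(x + 1)*(x - 1)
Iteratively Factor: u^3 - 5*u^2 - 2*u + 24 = (u - 3)*(u^2 - 2*u - 8) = (u - 3)*(u + 2)*(u - 4)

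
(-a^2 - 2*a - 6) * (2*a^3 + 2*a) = -2*a^5 - 4*a^4 - 14*a^3 - 4*a^2 - 12*a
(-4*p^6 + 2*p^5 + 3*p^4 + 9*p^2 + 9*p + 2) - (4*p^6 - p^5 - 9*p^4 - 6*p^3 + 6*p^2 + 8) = -8*p^6 + 3*p^5 + 12*p^4 + 6*p^3 + 3*p^2 + 9*p - 6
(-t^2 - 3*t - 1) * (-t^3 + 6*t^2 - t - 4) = t^5 - 3*t^4 - 16*t^3 + t^2 + 13*t + 4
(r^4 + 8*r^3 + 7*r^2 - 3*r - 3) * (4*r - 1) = 4*r^5 + 31*r^4 + 20*r^3 - 19*r^2 - 9*r + 3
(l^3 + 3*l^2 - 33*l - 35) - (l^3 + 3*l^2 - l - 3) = -32*l - 32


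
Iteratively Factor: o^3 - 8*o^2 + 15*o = (o - 5)*(o^2 - 3*o) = (o - 5)*(o - 3)*(o)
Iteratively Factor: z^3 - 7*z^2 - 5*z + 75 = (z - 5)*(z^2 - 2*z - 15) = (z - 5)*(z + 3)*(z - 5)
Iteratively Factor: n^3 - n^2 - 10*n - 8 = (n - 4)*(n^2 + 3*n + 2) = (n - 4)*(n + 1)*(n + 2)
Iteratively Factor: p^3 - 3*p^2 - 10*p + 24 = (p - 4)*(p^2 + p - 6) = (p - 4)*(p - 2)*(p + 3)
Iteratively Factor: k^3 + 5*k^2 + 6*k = (k + 3)*(k^2 + 2*k) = (k + 2)*(k + 3)*(k)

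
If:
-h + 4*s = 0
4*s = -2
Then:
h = -2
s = -1/2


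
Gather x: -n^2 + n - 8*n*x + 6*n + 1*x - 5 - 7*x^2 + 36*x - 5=-n^2 + 7*n - 7*x^2 + x*(37 - 8*n) - 10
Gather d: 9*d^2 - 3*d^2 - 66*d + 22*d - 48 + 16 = 6*d^2 - 44*d - 32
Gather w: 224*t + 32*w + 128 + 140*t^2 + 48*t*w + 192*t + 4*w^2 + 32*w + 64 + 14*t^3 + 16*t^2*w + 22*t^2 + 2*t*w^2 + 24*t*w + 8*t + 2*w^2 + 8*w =14*t^3 + 162*t^2 + 424*t + w^2*(2*t + 6) + w*(16*t^2 + 72*t + 72) + 192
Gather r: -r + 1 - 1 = -r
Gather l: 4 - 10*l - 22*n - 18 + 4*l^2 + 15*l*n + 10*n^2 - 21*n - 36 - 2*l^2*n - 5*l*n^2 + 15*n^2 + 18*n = l^2*(4 - 2*n) + l*(-5*n^2 + 15*n - 10) + 25*n^2 - 25*n - 50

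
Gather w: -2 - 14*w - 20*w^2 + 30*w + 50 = -20*w^2 + 16*w + 48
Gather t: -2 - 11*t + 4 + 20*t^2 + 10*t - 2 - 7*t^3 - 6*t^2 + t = -7*t^3 + 14*t^2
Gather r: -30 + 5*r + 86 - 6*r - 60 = -r - 4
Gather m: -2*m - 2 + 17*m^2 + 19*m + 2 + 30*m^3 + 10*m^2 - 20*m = 30*m^3 + 27*m^2 - 3*m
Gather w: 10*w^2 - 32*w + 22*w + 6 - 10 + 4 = 10*w^2 - 10*w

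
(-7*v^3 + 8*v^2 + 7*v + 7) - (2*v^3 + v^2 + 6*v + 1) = -9*v^3 + 7*v^2 + v + 6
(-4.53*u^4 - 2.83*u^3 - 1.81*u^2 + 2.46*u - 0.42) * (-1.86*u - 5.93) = 8.4258*u^5 + 32.1267*u^4 + 20.1485*u^3 + 6.1577*u^2 - 13.8066*u + 2.4906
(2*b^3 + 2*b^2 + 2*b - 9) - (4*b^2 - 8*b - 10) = 2*b^3 - 2*b^2 + 10*b + 1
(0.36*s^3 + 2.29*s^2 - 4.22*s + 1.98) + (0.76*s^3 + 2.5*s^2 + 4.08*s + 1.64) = 1.12*s^3 + 4.79*s^2 - 0.14*s + 3.62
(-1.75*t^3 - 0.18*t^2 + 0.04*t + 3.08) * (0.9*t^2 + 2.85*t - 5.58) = -1.575*t^5 - 5.1495*t^4 + 9.288*t^3 + 3.8904*t^2 + 8.5548*t - 17.1864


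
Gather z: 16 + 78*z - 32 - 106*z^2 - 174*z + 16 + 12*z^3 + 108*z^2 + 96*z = 12*z^3 + 2*z^2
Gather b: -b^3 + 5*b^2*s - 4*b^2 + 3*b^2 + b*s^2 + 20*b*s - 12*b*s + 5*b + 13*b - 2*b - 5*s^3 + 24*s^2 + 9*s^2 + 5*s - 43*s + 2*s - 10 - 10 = -b^3 + b^2*(5*s - 1) + b*(s^2 + 8*s + 16) - 5*s^3 + 33*s^2 - 36*s - 20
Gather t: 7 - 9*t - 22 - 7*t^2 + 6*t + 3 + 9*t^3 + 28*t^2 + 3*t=9*t^3 + 21*t^2 - 12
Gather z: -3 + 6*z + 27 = 6*z + 24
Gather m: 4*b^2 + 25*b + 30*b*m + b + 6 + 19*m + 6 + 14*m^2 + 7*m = 4*b^2 + 26*b + 14*m^2 + m*(30*b + 26) + 12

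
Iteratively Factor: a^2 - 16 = (a - 4)*(a + 4)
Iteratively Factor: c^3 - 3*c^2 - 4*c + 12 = (c + 2)*(c^2 - 5*c + 6) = (c - 3)*(c + 2)*(c - 2)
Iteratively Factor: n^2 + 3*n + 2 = (n + 1)*(n + 2)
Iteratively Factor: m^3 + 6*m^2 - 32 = (m + 4)*(m^2 + 2*m - 8) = (m + 4)^2*(m - 2)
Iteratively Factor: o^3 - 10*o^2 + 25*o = (o)*(o^2 - 10*o + 25) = o*(o - 5)*(o - 5)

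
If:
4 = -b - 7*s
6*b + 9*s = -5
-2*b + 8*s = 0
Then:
No Solution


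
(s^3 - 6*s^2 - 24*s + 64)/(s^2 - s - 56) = (s^2 + 2*s - 8)/(s + 7)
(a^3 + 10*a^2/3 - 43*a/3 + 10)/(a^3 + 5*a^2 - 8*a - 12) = (a^2 - 8*a/3 + 5/3)/(a^2 - a - 2)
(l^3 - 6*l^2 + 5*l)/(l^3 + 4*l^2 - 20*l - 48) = l*(l^2 - 6*l + 5)/(l^3 + 4*l^2 - 20*l - 48)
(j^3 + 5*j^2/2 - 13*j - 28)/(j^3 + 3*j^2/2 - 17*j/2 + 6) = (2*j^2 - 3*j - 14)/(2*j^2 - 5*j + 3)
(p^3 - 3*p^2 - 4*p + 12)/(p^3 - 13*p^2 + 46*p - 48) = (p + 2)/(p - 8)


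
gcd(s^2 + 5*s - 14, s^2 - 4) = s - 2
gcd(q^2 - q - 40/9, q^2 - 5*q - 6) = 1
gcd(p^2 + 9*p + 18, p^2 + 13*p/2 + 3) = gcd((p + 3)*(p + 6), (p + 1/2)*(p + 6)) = p + 6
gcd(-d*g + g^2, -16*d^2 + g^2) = 1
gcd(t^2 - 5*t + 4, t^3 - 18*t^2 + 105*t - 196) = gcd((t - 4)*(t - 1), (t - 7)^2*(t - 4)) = t - 4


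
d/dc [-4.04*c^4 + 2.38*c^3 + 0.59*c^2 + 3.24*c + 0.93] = -16.16*c^3 + 7.14*c^2 + 1.18*c + 3.24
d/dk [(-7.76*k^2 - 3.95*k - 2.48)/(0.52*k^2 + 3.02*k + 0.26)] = (-21.3812*k^2 - 1.456*k + 6.4626)/(0.2704*k^4 + 3.1408*k^3 + 9.3908*k^2 + 1.5704*k + 0.0676)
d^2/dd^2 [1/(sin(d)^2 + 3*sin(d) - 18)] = (-4*sin(d)^4 - 9*sin(d)^3 - 75*sin(d)^2 - 36*sin(d) + 54)/(sin(d)^2 + 3*sin(d) - 18)^3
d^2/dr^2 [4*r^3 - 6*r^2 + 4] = 24*r - 12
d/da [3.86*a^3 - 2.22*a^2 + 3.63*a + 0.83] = 11.58*a^2 - 4.44*a + 3.63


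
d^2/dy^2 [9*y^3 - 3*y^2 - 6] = 54*y - 6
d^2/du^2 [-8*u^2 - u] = -16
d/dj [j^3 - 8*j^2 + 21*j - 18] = 3*j^2 - 16*j + 21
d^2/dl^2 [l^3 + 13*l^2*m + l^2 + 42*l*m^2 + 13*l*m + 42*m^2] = 6*l + 26*m + 2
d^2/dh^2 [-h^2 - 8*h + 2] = -2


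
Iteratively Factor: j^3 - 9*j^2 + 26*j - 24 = (j - 3)*(j^2 - 6*j + 8) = (j - 4)*(j - 3)*(j - 2)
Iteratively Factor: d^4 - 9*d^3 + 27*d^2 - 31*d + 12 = (d - 3)*(d^3 - 6*d^2 + 9*d - 4) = (d - 3)*(d - 1)*(d^2 - 5*d + 4) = (d - 3)*(d - 1)^2*(d - 4)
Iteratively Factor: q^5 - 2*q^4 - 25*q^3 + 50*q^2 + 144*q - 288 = (q - 3)*(q^4 + q^3 - 22*q^2 - 16*q + 96) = (q - 3)*(q - 2)*(q^3 + 3*q^2 - 16*q - 48) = (q - 3)*(q - 2)*(q + 3)*(q^2 - 16) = (q - 3)*(q - 2)*(q + 3)*(q + 4)*(q - 4)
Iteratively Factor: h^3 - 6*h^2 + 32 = (h + 2)*(h^2 - 8*h + 16) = (h - 4)*(h + 2)*(h - 4)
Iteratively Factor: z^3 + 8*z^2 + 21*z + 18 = (z + 2)*(z^2 + 6*z + 9) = (z + 2)*(z + 3)*(z + 3)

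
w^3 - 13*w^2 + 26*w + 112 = (w - 8)*(w - 7)*(w + 2)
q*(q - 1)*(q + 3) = q^3 + 2*q^2 - 3*q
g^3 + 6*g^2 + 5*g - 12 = (g - 1)*(g + 3)*(g + 4)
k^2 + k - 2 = (k - 1)*(k + 2)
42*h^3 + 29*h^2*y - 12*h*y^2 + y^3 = (-7*h + y)*(-6*h + y)*(h + y)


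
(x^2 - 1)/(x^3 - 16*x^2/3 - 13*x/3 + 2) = 3*(x - 1)/(3*x^2 - 19*x + 6)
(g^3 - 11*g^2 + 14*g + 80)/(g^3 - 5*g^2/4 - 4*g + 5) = 4*(g^2 - 13*g + 40)/(4*g^2 - 13*g + 10)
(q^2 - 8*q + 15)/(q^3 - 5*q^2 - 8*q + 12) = (q^2 - 8*q + 15)/(q^3 - 5*q^2 - 8*q + 12)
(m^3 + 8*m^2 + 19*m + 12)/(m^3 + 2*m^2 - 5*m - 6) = (m + 4)/(m - 2)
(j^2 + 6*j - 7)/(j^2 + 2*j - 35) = (j - 1)/(j - 5)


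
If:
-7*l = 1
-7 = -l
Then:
No Solution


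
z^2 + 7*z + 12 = (z + 3)*(z + 4)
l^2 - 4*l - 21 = (l - 7)*(l + 3)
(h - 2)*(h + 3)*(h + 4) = h^3 + 5*h^2 - 2*h - 24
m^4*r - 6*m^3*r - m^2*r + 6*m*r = m*(m - 6)*(m - 1)*(m*r + r)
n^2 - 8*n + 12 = (n - 6)*(n - 2)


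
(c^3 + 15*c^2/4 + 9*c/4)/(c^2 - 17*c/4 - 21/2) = c*(4*c^2 + 15*c + 9)/(4*c^2 - 17*c - 42)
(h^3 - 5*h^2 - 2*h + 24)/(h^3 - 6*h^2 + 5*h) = (h^3 - 5*h^2 - 2*h + 24)/(h*(h^2 - 6*h + 5))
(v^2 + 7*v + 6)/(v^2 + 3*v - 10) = (v^2 + 7*v + 6)/(v^2 + 3*v - 10)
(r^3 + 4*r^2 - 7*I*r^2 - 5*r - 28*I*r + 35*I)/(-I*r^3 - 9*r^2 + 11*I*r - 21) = I*(r^2 + 4*r - 5)/(r^2 - 2*I*r + 3)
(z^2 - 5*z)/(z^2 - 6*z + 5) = z/(z - 1)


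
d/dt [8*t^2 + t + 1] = 16*t + 1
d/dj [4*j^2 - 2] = 8*j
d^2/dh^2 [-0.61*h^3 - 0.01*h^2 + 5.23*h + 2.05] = -3.66*h - 0.02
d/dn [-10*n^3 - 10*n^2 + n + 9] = -30*n^2 - 20*n + 1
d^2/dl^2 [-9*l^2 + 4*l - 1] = -18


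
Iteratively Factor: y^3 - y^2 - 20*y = (y + 4)*(y^2 - 5*y) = (y - 5)*(y + 4)*(y)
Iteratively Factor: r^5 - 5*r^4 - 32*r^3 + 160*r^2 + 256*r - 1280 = (r + 4)*(r^4 - 9*r^3 + 4*r^2 + 144*r - 320) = (r - 4)*(r + 4)*(r^3 - 5*r^2 - 16*r + 80) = (r - 4)^2*(r + 4)*(r^2 - r - 20) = (r - 4)^2*(r + 4)^2*(r - 5)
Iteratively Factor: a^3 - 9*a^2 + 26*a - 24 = (a - 2)*(a^2 - 7*a + 12) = (a - 4)*(a - 2)*(a - 3)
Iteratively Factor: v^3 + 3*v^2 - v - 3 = (v + 3)*(v^2 - 1) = (v + 1)*(v + 3)*(v - 1)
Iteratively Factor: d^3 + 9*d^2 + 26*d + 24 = (d + 2)*(d^2 + 7*d + 12) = (d + 2)*(d + 4)*(d + 3)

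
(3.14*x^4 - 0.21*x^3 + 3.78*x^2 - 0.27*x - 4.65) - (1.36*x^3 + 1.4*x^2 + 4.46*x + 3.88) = 3.14*x^4 - 1.57*x^3 + 2.38*x^2 - 4.73*x - 8.53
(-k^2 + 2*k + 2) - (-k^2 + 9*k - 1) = 3 - 7*k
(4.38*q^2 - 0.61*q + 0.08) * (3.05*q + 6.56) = 13.359*q^3 + 26.8723*q^2 - 3.7576*q + 0.5248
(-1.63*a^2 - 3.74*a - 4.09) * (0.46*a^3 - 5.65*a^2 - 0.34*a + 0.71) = -0.7498*a^5 + 7.4891*a^4 + 19.8038*a^3 + 23.2228*a^2 - 1.2648*a - 2.9039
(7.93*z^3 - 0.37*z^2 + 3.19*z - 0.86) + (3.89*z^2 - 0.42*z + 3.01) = 7.93*z^3 + 3.52*z^2 + 2.77*z + 2.15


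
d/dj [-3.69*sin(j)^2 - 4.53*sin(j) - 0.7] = -(7.38*sin(j) + 4.53)*cos(j)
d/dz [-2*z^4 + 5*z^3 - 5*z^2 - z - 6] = -8*z^3 + 15*z^2 - 10*z - 1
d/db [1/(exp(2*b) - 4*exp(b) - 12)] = 2*(2 - exp(b))*exp(b)/(-exp(2*b) + 4*exp(b) + 12)^2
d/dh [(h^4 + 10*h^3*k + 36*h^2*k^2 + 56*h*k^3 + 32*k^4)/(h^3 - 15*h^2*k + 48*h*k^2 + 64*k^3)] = (h^5 - 22*h^4*k - 218*h^3*k^2 - 640*h^2*k^3 - 728*h*k^4 - 256*k^5)/(h^5 - 22*h^4*k + 145*h^3*k^2 - 152*h^2*k^3 - 832*h*k^4 - 512*k^5)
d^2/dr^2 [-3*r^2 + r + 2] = -6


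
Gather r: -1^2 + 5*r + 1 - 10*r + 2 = 2 - 5*r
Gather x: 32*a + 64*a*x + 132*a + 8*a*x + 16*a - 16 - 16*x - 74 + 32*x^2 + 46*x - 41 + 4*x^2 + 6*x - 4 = 180*a + 36*x^2 + x*(72*a + 36) - 135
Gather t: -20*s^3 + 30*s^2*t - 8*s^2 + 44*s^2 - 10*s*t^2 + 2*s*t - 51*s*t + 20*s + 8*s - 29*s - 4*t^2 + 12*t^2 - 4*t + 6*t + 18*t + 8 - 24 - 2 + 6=-20*s^3 + 36*s^2 - s + t^2*(8 - 10*s) + t*(30*s^2 - 49*s + 20) - 12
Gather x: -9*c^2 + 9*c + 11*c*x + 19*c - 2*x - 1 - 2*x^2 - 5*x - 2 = -9*c^2 + 28*c - 2*x^2 + x*(11*c - 7) - 3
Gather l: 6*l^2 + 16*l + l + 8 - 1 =6*l^2 + 17*l + 7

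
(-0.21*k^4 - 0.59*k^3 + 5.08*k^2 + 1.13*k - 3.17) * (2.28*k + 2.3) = -0.4788*k^5 - 1.8282*k^4 + 10.2254*k^3 + 14.2604*k^2 - 4.6286*k - 7.291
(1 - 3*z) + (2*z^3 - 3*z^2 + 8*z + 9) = 2*z^3 - 3*z^2 + 5*z + 10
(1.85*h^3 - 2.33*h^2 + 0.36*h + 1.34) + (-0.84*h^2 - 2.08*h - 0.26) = 1.85*h^3 - 3.17*h^2 - 1.72*h + 1.08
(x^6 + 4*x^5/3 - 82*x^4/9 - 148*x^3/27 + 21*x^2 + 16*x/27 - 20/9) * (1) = x^6 + 4*x^5/3 - 82*x^4/9 - 148*x^3/27 + 21*x^2 + 16*x/27 - 20/9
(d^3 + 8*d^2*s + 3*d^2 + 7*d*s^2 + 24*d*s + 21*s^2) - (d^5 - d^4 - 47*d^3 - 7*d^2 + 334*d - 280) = -d^5 + d^4 + 48*d^3 + 8*d^2*s + 10*d^2 + 7*d*s^2 + 24*d*s - 334*d + 21*s^2 + 280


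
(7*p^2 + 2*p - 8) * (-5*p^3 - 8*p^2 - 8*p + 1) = -35*p^5 - 66*p^4 - 32*p^3 + 55*p^2 + 66*p - 8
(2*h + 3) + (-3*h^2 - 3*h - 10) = -3*h^2 - h - 7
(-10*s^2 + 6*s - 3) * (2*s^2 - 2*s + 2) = -20*s^4 + 32*s^3 - 38*s^2 + 18*s - 6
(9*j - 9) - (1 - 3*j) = 12*j - 10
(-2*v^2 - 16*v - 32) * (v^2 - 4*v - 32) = -2*v^4 - 8*v^3 + 96*v^2 + 640*v + 1024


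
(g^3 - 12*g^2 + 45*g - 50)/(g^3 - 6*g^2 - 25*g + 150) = (g^2 - 7*g + 10)/(g^2 - g - 30)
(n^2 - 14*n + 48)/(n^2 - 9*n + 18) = (n - 8)/(n - 3)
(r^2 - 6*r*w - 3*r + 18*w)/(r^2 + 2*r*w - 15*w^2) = (r^2 - 6*r*w - 3*r + 18*w)/(r^2 + 2*r*w - 15*w^2)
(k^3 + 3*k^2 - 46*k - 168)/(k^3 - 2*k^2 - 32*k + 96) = (k^2 - 3*k - 28)/(k^2 - 8*k + 16)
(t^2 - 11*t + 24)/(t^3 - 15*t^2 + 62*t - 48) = (t - 3)/(t^2 - 7*t + 6)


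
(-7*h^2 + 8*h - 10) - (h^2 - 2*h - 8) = -8*h^2 + 10*h - 2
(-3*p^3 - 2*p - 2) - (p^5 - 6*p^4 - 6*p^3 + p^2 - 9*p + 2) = -p^5 + 6*p^4 + 3*p^3 - p^2 + 7*p - 4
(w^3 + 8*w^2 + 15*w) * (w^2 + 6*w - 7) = w^5 + 14*w^4 + 56*w^3 + 34*w^2 - 105*w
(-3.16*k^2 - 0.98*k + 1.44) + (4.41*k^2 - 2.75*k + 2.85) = 1.25*k^2 - 3.73*k + 4.29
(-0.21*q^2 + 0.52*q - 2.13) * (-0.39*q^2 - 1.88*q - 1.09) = 0.0819*q^4 + 0.192*q^3 + 0.082*q^2 + 3.4376*q + 2.3217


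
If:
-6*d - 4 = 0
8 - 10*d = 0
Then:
No Solution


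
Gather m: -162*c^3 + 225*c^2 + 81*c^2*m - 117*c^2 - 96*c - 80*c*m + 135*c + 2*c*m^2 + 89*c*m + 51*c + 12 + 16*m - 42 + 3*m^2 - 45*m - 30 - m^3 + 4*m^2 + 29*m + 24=-162*c^3 + 108*c^2 + 90*c - m^3 + m^2*(2*c + 7) + m*(81*c^2 + 9*c) - 36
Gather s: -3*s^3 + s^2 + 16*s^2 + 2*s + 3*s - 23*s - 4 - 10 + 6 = -3*s^3 + 17*s^2 - 18*s - 8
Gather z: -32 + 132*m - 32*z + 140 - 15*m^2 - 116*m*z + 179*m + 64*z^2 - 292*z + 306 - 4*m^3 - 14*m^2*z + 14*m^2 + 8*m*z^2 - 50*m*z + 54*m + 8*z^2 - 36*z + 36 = -4*m^3 - m^2 + 365*m + z^2*(8*m + 72) + z*(-14*m^2 - 166*m - 360) + 450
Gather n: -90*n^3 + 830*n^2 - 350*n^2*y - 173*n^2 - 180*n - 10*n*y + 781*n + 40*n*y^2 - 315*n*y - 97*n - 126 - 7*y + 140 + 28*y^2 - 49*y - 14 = -90*n^3 + n^2*(657 - 350*y) + n*(40*y^2 - 325*y + 504) + 28*y^2 - 56*y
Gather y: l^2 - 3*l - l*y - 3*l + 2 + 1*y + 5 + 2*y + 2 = l^2 - 6*l + y*(3 - l) + 9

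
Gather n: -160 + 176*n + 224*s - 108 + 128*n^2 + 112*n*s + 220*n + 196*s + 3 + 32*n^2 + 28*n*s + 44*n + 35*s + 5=160*n^2 + n*(140*s + 440) + 455*s - 260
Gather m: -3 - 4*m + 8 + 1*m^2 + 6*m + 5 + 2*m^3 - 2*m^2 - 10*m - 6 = 2*m^3 - m^2 - 8*m + 4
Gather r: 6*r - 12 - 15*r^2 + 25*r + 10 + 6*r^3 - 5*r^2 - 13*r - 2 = 6*r^3 - 20*r^2 + 18*r - 4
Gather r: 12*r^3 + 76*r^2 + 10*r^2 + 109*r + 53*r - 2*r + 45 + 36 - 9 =12*r^3 + 86*r^2 + 160*r + 72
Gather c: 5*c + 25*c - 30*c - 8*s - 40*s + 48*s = 0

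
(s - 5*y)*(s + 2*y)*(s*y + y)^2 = s^4*y^2 - 3*s^3*y^3 + 2*s^3*y^2 - 10*s^2*y^4 - 6*s^2*y^3 + s^2*y^2 - 20*s*y^4 - 3*s*y^3 - 10*y^4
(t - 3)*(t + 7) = t^2 + 4*t - 21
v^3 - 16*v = v*(v - 4)*(v + 4)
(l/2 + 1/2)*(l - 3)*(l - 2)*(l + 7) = l^4/2 + 3*l^3/2 - 27*l^2/2 + 13*l/2 + 21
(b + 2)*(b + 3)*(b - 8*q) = b^3 - 8*b^2*q + 5*b^2 - 40*b*q + 6*b - 48*q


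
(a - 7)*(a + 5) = a^2 - 2*a - 35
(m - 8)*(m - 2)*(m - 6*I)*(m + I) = m^4 - 10*m^3 - 5*I*m^3 + 22*m^2 + 50*I*m^2 - 60*m - 80*I*m + 96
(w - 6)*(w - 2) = w^2 - 8*w + 12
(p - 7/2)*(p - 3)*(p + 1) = p^3 - 11*p^2/2 + 4*p + 21/2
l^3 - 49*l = l*(l - 7)*(l + 7)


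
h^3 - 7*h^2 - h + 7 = (h - 7)*(h - 1)*(h + 1)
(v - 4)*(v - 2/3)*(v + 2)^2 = v^4 - 2*v^3/3 - 12*v^2 - 8*v + 32/3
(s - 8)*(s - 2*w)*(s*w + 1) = s^3*w - 2*s^2*w^2 - 8*s^2*w + s^2 + 16*s*w^2 - 2*s*w - 8*s + 16*w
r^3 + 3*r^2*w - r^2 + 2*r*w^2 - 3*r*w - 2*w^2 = (r - 1)*(r + w)*(r + 2*w)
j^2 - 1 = (j - 1)*(j + 1)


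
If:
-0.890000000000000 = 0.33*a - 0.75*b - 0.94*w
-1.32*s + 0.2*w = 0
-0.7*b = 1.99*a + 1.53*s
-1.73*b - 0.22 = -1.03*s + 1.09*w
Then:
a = 0.19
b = -1.18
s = 0.30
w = 1.96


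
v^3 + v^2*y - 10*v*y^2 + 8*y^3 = (v - 2*y)*(v - y)*(v + 4*y)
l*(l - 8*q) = l^2 - 8*l*q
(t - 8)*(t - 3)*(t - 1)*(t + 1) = t^4 - 11*t^3 + 23*t^2 + 11*t - 24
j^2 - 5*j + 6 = (j - 3)*(j - 2)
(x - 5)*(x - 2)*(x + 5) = x^3 - 2*x^2 - 25*x + 50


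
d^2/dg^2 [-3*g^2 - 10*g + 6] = -6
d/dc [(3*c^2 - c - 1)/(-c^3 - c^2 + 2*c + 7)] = ((1 - 6*c)*(c^3 + c^2 - 2*c - 7) - (-3*c^2 + c + 1)*(3*c^2 + 2*c - 2))/(c^3 + c^2 - 2*c - 7)^2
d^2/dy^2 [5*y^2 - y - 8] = 10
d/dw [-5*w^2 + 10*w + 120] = 10 - 10*w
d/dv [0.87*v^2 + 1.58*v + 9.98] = 1.74*v + 1.58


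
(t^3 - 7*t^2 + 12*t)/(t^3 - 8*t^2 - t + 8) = t*(t^2 - 7*t + 12)/(t^3 - 8*t^2 - t + 8)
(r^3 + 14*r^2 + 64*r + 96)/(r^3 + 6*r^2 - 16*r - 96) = (r + 4)/(r - 4)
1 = 1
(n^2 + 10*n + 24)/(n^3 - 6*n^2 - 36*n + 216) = (n + 4)/(n^2 - 12*n + 36)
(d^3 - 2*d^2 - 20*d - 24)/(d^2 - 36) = (d^2 + 4*d + 4)/(d + 6)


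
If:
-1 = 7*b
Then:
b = -1/7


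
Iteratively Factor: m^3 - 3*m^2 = (m)*(m^2 - 3*m) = m*(m - 3)*(m)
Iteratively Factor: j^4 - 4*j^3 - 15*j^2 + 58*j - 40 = (j - 2)*(j^3 - 2*j^2 - 19*j + 20) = (j - 2)*(j - 1)*(j^2 - j - 20) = (j - 5)*(j - 2)*(j - 1)*(j + 4)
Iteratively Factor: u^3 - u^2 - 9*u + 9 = (u - 1)*(u^2 - 9) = (u - 3)*(u - 1)*(u + 3)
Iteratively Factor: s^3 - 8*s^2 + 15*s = (s - 3)*(s^2 - 5*s) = (s - 5)*(s - 3)*(s)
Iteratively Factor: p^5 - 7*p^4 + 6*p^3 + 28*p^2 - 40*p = (p - 2)*(p^4 - 5*p^3 - 4*p^2 + 20*p) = (p - 5)*(p - 2)*(p^3 - 4*p) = (p - 5)*(p - 2)*(p + 2)*(p^2 - 2*p) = (p - 5)*(p - 2)^2*(p + 2)*(p)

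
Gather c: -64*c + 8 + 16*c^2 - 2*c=16*c^2 - 66*c + 8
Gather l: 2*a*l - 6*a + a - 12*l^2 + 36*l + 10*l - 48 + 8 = -5*a - 12*l^2 + l*(2*a + 46) - 40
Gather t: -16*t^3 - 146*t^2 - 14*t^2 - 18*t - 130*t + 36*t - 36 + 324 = -16*t^3 - 160*t^2 - 112*t + 288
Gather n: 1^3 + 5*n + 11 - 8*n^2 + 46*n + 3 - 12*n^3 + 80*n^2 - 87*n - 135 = -12*n^3 + 72*n^2 - 36*n - 120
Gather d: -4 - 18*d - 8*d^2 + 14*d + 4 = -8*d^2 - 4*d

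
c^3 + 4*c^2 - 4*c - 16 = (c - 2)*(c + 2)*(c + 4)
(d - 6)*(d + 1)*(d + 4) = d^3 - d^2 - 26*d - 24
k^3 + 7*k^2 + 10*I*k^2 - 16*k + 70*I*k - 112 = (k + 7)*(k + 2*I)*(k + 8*I)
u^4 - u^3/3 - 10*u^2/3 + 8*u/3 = u*(u - 4/3)*(u - 1)*(u + 2)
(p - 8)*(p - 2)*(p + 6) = p^3 - 4*p^2 - 44*p + 96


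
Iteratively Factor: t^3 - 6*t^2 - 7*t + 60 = (t - 4)*(t^2 - 2*t - 15) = (t - 5)*(t - 4)*(t + 3)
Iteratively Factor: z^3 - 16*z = (z - 4)*(z^2 + 4*z) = (z - 4)*(z + 4)*(z)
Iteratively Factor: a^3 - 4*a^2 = (a)*(a^2 - 4*a) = a*(a - 4)*(a)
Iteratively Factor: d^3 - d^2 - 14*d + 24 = (d - 3)*(d^2 + 2*d - 8) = (d - 3)*(d + 4)*(d - 2)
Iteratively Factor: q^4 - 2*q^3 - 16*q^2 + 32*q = (q)*(q^3 - 2*q^2 - 16*q + 32) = q*(q + 4)*(q^2 - 6*q + 8) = q*(q - 2)*(q + 4)*(q - 4)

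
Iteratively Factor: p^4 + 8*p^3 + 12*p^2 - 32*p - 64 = (p + 2)*(p^3 + 6*p^2 - 32) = (p + 2)*(p + 4)*(p^2 + 2*p - 8) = (p + 2)*(p + 4)^2*(p - 2)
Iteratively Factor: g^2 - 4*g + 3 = (g - 3)*(g - 1)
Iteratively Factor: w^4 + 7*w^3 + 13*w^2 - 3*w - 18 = (w + 3)*(w^3 + 4*w^2 + w - 6) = (w - 1)*(w + 3)*(w^2 + 5*w + 6) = (w - 1)*(w + 3)^2*(w + 2)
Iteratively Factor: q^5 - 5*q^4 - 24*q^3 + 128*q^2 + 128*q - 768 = (q - 4)*(q^4 - q^3 - 28*q^2 + 16*q + 192) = (q - 4)^2*(q^3 + 3*q^2 - 16*q - 48) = (q - 4)^2*(q + 4)*(q^2 - q - 12) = (q - 4)^2*(q + 3)*(q + 4)*(q - 4)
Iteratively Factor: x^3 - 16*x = (x - 4)*(x^2 + 4*x) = (x - 4)*(x + 4)*(x)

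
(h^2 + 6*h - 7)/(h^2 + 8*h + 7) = (h - 1)/(h + 1)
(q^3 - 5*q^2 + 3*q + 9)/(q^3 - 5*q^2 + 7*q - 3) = (q^2 - 2*q - 3)/(q^2 - 2*q + 1)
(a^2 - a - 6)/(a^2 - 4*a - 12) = (a - 3)/(a - 6)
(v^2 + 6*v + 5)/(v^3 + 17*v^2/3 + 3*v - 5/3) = 3/(3*v - 1)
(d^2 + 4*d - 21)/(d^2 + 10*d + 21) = (d - 3)/(d + 3)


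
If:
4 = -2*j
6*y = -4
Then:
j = -2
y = -2/3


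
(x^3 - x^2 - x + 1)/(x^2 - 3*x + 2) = (x^2 - 1)/(x - 2)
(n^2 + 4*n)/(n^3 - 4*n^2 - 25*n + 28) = n/(n^2 - 8*n + 7)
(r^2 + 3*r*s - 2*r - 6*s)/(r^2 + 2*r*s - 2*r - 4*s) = (r + 3*s)/(r + 2*s)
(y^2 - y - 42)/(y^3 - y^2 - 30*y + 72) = (y - 7)/(y^2 - 7*y + 12)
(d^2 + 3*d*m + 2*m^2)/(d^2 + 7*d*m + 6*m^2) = (d + 2*m)/(d + 6*m)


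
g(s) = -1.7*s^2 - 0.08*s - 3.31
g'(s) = -3.4*s - 0.08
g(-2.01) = -10.02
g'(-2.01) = 6.75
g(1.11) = -5.49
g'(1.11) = -3.85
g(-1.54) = -7.22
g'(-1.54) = 5.16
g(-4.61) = -39.07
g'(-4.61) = 15.59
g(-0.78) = -4.28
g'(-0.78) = 2.57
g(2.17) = -11.49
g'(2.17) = -7.46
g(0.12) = -3.34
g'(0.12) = -0.49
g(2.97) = -18.54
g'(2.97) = -10.18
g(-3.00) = -18.37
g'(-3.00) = 10.12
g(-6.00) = -64.03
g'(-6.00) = 20.32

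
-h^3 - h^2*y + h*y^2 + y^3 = (-h + y)*(h + y)^2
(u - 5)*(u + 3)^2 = u^3 + u^2 - 21*u - 45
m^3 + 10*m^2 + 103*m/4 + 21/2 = (m + 1/2)*(m + 7/2)*(m + 6)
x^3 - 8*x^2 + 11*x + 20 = (x - 5)*(x - 4)*(x + 1)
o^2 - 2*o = o*(o - 2)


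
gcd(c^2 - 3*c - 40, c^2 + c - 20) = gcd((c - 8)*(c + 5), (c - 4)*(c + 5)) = c + 5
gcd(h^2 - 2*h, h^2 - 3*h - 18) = 1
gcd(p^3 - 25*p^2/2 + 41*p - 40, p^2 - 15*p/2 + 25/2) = p - 5/2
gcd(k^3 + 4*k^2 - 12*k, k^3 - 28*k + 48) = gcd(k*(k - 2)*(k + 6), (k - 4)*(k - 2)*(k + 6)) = k^2 + 4*k - 12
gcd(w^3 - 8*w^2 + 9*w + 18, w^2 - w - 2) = w + 1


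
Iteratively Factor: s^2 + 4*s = (s + 4)*(s)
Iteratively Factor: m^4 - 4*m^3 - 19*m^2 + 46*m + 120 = (m - 4)*(m^3 - 19*m - 30) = (m - 5)*(m - 4)*(m^2 + 5*m + 6) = (m - 5)*(m - 4)*(m + 3)*(m + 2)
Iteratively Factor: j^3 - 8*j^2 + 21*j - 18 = (j - 2)*(j^2 - 6*j + 9) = (j - 3)*(j - 2)*(j - 3)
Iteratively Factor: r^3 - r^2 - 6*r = (r + 2)*(r^2 - 3*r) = (r - 3)*(r + 2)*(r)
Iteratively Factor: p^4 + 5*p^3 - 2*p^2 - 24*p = (p - 2)*(p^3 + 7*p^2 + 12*p) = (p - 2)*(p + 3)*(p^2 + 4*p) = p*(p - 2)*(p + 3)*(p + 4)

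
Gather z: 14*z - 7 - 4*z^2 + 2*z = -4*z^2 + 16*z - 7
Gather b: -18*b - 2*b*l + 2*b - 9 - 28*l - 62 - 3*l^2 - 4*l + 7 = b*(-2*l - 16) - 3*l^2 - 32*l - 64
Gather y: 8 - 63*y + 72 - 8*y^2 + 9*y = -8*y^2 - 54*y + 80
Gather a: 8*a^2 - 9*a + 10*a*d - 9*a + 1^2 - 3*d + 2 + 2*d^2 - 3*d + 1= 8*a^2 + a*(10*d - 18) + 2*d^2 - 6*d + 4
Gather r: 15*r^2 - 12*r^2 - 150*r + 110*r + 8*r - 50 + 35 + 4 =3*r^2 - 32*r - 11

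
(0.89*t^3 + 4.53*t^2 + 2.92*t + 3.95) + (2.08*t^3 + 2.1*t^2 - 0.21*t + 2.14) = 2.97*t^3 + 6.63*t^2 + 2.71*t + 6.09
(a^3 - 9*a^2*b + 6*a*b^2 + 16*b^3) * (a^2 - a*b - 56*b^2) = a^5 - 10*a^4*b - 41*a^3*b^2 + 514*a^2*b^3 - 352*a*b^4 - 896*b^5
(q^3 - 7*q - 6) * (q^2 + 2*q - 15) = q^5 + 2*q^4 - 22*q^3 - 20*q^2 + 93*q + 90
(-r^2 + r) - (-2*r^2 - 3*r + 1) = r^2 + 4*r - 1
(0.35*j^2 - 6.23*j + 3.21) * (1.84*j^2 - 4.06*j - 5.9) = 0.644*j^4 - 12.8842*j^3 + 29.1352*j^2 + 23.7244*j - 18.939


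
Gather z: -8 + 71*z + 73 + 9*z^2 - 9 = 9*z^2 + 71*z + 56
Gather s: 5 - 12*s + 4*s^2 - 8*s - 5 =4*s^2 - 20*s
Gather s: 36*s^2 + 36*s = 36*s^2 + 36*s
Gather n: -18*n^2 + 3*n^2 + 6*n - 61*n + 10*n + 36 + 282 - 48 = -15*n^2 - 45*n + 270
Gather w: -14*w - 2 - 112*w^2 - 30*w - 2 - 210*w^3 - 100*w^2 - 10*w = -210*w^3 - 212*w^2 - 54*w - 4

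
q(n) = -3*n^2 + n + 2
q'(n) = 1 - 6*n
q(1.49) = -3.17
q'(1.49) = -7.94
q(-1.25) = -3.94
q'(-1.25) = 8.50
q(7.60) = -163.68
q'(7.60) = -44.60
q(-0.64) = 0.13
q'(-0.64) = 4.84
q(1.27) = -1.57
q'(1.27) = -6.62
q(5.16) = -72.72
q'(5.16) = -29.96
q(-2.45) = -18.46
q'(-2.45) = 15.70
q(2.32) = -11.83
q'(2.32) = -12.92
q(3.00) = -22.00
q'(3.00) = -17.00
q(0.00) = 2.00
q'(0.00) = 1.00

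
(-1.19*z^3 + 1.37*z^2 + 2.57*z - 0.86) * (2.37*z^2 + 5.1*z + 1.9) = -2.8203*z^5 - 2.8221*z^4 + 10.8169*z^3 + 13.6718*z^2 + 0.497*z - 1.634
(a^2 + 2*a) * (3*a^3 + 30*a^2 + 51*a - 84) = 3*a^5 + 36*a^4 + 111*a^3 + 18*a^2 - 168*a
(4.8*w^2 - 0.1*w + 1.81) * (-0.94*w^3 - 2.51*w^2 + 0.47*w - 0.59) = -4.512*w^5 - 11.954*w^4 + 0.8056*w^3 - 7.4221*w^2 + 0.9097*w - 1.0679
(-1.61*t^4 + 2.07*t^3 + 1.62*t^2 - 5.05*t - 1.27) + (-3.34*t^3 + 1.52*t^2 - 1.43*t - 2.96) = -1.61*t^4 - 1.27*t^3 + 3.14*t^2 - 6.48*t - 4.23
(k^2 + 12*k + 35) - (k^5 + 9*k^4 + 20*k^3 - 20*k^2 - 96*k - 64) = -k^5 - 9*k^4 - 20*k^3 + 21*k^2 + 108*k + 99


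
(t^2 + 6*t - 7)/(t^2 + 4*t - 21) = (t - 1)/(t - 3)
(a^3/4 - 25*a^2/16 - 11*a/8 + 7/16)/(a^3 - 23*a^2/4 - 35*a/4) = (4*a^2 + 3*a - 1)/(4*a*(4*a + 5))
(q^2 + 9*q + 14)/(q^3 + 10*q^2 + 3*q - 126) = (q + 2)/(q^2 + 3*q - 18)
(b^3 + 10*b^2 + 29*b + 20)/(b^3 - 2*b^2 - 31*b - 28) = (b + 5)/(b - 7)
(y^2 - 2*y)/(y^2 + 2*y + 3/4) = 4*y*(y - 2)/(4*y^2 + 8*y + 3)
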